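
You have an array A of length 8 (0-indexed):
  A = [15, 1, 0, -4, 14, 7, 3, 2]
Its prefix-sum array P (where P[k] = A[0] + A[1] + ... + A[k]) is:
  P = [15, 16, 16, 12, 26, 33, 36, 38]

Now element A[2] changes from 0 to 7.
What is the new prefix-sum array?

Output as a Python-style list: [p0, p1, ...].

Change: A[2] 0 -> 7, delta = 7
P[k] for k < 2: unchanged (A[2] not included)
P[k] for k >= 2: shift by delta = 7
  P[0] = 15 + 0 = 15
  P[1] = 16 + 0 = 16
  P[2] = 16 + 7 = 23
  P[3] = 12 + 7 = 19
  P[4] = 26 + 7 = 33
  P[5] = 33 + 7 = 40
  P[6] = 36 + 7 = 43
  P[7] = 38 + 7 = 45

Answer: [15, 16, 23, 19, 33, 40, 43, 45]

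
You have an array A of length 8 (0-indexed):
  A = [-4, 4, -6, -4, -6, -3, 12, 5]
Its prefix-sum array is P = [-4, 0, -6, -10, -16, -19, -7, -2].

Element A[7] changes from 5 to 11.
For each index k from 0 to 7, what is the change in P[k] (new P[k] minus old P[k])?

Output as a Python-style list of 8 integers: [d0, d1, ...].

Answer: [0, 0, 0, 0, 0, 0, 0, 6]

Derivation:
Element change: A[7] 5 -> 11, delta = 6
For k < 7: P[k] unchanged, delta_P[k] = 0
For k >= 7: P[k] shifts by exactly 6
Delta array: [0, 0, 0, 0, 0, 0, 0, 6]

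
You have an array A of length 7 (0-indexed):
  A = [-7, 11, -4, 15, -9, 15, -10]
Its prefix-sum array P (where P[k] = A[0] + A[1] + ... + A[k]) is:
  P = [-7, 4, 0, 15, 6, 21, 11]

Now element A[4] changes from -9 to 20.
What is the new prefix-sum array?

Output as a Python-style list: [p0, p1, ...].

Answer: [-7, 4, 0, 15, 35, 50, 40]

Derivation:
Change: A[4] -9 -> 20, delta = 29
P[k] for k < 4: unchanged (A[4] not included)
P[k] for k >= 4: shift by delta = 29
  P[0] = -7 + 0 = -7
  P[1] = 4 + 0 = 4
  P[2] = 0 + 0 = 0
  P[3] = 15 + 0 = 15
  P[4] = 6 + 29 = 35
  P[5] = 21 + 29 = 50
  P[6] = 11 + 29 = 40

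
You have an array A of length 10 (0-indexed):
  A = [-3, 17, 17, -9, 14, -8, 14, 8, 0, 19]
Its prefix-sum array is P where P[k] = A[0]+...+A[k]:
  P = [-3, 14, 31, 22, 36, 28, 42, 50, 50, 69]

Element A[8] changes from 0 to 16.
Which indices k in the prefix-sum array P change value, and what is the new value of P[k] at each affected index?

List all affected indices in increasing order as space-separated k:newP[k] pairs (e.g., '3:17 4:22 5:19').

Answer: 8:66 9:85

Derivation:
P[k] = A[0] + ... + A[k]
P[k] includes A[8] iff k >= 8
Affected indices: 8, 9, ..., 9; delta = 16
  P[8]: 50 + 16 = 66
  P[9]: 69 + 16 = 85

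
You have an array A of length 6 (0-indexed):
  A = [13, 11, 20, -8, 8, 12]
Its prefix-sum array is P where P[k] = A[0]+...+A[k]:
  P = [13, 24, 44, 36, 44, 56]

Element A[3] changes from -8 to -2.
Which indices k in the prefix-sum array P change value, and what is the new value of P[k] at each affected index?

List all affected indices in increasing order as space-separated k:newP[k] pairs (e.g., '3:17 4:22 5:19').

Answer: 3:42 4:50 5:62

Derivation:
P[k] = A[0] + ... + A[k]
P[k] includes A[3] iff k >= 3
Affected indices: 3, 4, ..., 5; delta = 6
  P[3]: 36 + 6 = 42
  P[4]: 44 + 6 = 50
  P[5]: 56 + 6 = 62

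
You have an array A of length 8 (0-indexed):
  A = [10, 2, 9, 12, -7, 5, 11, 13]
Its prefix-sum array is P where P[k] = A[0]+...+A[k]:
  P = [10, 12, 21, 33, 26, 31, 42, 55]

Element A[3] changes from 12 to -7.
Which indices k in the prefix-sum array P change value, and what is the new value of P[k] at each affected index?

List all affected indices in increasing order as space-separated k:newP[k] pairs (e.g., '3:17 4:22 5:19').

Answer: 3:14 4:7 5:12 6:23 7:36

Derivation:
P[k] = A[0] + ... + A[k]
P[k] includes A[3] iff k >= 3
Affected indices: 3, 4, ..., 7; delta = -19
  P[3]: 33 + -19 = 14
  P[4]: 26 + -19 = 7
  P[5]: 31 + -19 = 12
  P[6]: 42 + -19 = 23
  P[7]: 55 + -19 = 36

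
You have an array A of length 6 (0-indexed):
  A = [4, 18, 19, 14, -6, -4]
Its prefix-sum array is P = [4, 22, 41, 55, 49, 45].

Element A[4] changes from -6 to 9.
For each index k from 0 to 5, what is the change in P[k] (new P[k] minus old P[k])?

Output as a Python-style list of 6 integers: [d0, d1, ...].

Element change: A[4] -6 -> 9, delta = 15
For k < 4: P[k] unchanged, delta_P[k] = 0
For k >= 4: P[k] shifts by exactly 15
Delta array: [0, 0, 0, 0, 15, 15]

Answer: [0, 0, 0, 0, 15, 15]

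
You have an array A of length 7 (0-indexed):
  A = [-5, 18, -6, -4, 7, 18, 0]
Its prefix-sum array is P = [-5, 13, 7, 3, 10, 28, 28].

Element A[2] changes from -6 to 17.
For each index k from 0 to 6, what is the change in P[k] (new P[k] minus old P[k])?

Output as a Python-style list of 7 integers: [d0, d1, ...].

Answer: [0, 0, 23, 23, 23, 23, 23]

Derivation:
Element change: A[2] -6 -> 17, delta = 23
For k < 2: P[k] unchanged, delta_P[k] = 0
For k >= 2: P[k] shifts by exactly 23
Delta array: [0, 0, 23, 23, 23, 23, 23]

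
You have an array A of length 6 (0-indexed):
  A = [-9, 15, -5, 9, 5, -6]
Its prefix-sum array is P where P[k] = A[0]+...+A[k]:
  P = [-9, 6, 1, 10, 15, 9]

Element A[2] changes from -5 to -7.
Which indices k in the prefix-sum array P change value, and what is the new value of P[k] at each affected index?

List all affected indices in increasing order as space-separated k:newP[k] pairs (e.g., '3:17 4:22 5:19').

P[k] = A[0] + ... + A[k]
P[k] includes A[2] iff k >= 2
Affected indices: 2, 3, ..., 5; delta = -2
  P[2]: 1 + -2 = -1
  P[3]: 10 + -2 = 8
  P[4]: 15 + -2 = 13
  P[5]: 9 + -2 = 7

Answer: 2:-1 3:8 4:13 5:7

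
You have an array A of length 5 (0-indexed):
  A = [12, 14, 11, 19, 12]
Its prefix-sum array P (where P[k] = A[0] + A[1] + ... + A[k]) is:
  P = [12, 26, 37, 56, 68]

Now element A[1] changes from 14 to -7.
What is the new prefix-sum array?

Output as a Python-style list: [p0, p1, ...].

Answer: [12, 5, 16, 35, 47]

Derivation:
Change: A[1] 14 -> -7, delta = -21
P[k] for k < 1: unchanged (A[1] not included)
P[k] for k >= 1: shift by delta = -21
  P[0] = 12 + 0 = 12
  P[1] = 26 + -21 = 5
  P[2] = 37 + -21 = 16
  P[3] = 56 + -21 = 35
  P[4] = 68 + -21 = 47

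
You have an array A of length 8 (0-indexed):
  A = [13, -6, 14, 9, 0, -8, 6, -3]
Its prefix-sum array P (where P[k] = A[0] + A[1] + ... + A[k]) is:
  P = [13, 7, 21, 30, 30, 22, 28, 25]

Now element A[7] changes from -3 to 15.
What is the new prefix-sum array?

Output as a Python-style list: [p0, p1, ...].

Answer: [13, 7, 21, 30, 30, 22, 28, 43]

Derivation:
Change: A[7] -3 -> 15, delta = 18
P[k] for k < 7: unchanged (A[7] not included)
P[k] for k >= 7: shift by delta = 18
  P[0] = 13 + 0 = 13
  P[1] = 7 + 0 = 7
  P[2] = 21 + 0 = 21
  P[3] = 30 + 0 = 30
  P[4] = 30 + 0 = 30
  P[5] = 22 + 0 = 22
  P[6] = 28 + 0 = 28
  P[7] = 25 + 18 = 43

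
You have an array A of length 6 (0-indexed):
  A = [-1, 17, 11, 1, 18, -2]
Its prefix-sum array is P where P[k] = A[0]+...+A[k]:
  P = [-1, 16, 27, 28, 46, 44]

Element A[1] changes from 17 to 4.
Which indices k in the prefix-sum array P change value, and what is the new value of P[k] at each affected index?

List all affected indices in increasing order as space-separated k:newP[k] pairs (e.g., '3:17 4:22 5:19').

Answer: 1:3 2:14 3:15 4:33 5:31

Derivation:
P[k] = A[0] + ... + A[k]
P[k] includes A[1] iff k >= 1
Affected indices: 1, 2, ..., 5; delta = -13
  P[1]: 16 + -13 = 3
  P[2]: 27 + -13 = 14
  P[3]: 28 + -13 = 15
  P[4]: 46 + -13 = 33
  P[5]: 44 + -13 = 31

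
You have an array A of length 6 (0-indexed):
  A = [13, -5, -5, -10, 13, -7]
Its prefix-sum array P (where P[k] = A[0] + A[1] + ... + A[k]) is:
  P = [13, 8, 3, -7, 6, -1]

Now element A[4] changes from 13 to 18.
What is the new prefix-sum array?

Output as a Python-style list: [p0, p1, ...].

Change: A[4] 13 -> 18, delta = 5
P[k] for k < 4: unchanged (A[4] not included)
P[k] for k >= 4: shift by delta = 5
  P[0] = 13 + 0 = 13
  P[1] = 8 + 0 = 8
  P[2] = 3 + 0 = 3
  P[3] = -7 + 0 = -7
  P[4] = 6 + 5 = 11
  P[5] = -1 + 5 = 4

Answer: [13, 8, 3, -7, 11, 4]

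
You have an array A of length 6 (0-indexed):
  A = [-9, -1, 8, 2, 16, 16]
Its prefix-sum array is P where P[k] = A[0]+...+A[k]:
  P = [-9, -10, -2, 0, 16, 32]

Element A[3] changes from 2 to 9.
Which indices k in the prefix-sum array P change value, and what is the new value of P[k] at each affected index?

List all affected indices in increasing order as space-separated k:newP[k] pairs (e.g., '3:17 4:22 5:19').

Answer: 3:7 4:23 5:39

Derivation:
P[k] = A[0] + ... + A[k]
P[k] includes A[3] iff k >= 3
Affected indices: 3, 4, ..., 5; delta = 7
  P[3]: 0 + 7 = 7
  P[4]: 16 + 7 = 23
  P[5]: 32 + 7 = 39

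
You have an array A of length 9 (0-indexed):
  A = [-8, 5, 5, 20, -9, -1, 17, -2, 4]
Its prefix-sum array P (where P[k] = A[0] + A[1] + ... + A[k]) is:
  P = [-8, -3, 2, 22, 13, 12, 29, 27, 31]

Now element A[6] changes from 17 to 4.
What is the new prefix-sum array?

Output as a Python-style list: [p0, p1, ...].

Change: A[6] 17 -> 4, delta = -13
P[k] for k < 6: unchanged (A[6] not included)
P[k] for k >= 6: shift by delta = -13
  P[0] = -8 + 0 = -8
  P[1] = -3 + 0 = -3
  P[2] = 2 + 0 = 2
  P[3] = 22 + 0 = 22
  P[4] = 13 + 0 = 13
  P[5] = 12 + 0 = 12
  P[6] = 29 + -13 = 16
  P[7] = 27 + -13 = 14
  P[8] = 31 + -13 = 18

Answer: [-8, -3, 2, 22, 13, 12, 16, 14, 18]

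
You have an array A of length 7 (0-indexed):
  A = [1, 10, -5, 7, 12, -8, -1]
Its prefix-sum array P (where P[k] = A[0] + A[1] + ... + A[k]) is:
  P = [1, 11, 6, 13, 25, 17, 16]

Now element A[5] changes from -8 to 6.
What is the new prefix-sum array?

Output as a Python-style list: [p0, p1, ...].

Change: A[5] -8 -> 6, delta = 14
P[k] for k < 5: unchanged (A[5] not included)
P[k] for k >= 5: shift by delta = 14
  P[0] = 1 + 0 = 1
  P[1] = 11 + 0 = 11
  P[2] = 6 + 0 = 6
  P[3] = 13 + 0 = 13
  P[4] = 25 + 0 = 25
  P[5] = 17 + 14 = 31
  P[6] = 16 + 14 = 30

Answer: [1, 11, 6, 13, 25, 31, 30]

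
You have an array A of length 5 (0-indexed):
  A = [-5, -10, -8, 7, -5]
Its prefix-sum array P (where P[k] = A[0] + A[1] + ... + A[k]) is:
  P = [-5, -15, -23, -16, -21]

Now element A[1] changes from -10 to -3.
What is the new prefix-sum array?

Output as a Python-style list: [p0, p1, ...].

Change: A[1] -10 -> -3, delta = 7
P[k] for k < 1: unchanged (A[1] not included)
P[k] for k >= 1: shift by delta = 7
  P[0] = -5 + 0 = -5
  P[1] = -15 + 7 = -8
  P[2] = -23 + 7 = -16
  P[3] = -16 + 7 = -9
  P[4] = -21 + 7 = -14

Answer: [-5, -8, -16, -9, -14]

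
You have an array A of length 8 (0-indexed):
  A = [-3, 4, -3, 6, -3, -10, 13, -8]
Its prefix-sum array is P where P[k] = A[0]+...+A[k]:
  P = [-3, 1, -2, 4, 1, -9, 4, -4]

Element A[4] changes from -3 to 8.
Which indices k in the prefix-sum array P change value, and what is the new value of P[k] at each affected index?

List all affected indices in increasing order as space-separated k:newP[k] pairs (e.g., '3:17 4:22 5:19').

Answer: 4:12 5:2 6:15 7:7

Derivation:
P[k] = A[0] + ... + A[k]
P[k] includes A[4] iff k >= 4
Affected indices: 4, 5, ..., 7; delta = 11
  P[4]: 1 + 11 = 12
  P[5]: -9 + 11 = 2
  P[6]: 4 + 11 = 15
  P[7]: -4 + 11 = 7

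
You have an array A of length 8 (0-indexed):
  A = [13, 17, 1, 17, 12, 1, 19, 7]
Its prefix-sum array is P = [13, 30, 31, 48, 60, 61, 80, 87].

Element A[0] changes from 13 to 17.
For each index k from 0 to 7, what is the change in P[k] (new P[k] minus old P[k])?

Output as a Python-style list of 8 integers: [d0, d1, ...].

Answer: [4, 4, 4, 4, 4, 4, 4, 4]

Derivation:
Element change: A[0] 13 -> 17, delta = 4
For k < 0: P[k] unchanged, delta_P[k] = 0
For k >= 0: P[k] shifts by exactly 4
Delta array: [4, 4, 4, 4, 4, 4, 4, 4]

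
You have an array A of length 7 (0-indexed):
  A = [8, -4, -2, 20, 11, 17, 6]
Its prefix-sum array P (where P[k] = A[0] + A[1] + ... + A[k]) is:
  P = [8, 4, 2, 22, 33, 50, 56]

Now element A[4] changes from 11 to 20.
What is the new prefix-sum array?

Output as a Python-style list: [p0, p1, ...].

Answer: [8, 4, 2, 22, 42, 59, 65]

Derivation:
Change: A[4] 11 -> 20, delta = 9
P[k] for k < 4: unchanged (A[4] not included)
P[k] for k >= 4: shift by delta = 9
  P[0] = 8 + 0 = 8
  P[1] = 4 + 0 = 4
  P[2] = 2 + 0 = 2
  P[3] = 22 + 0 = 22
  P[4] = 33 + 9 = 42
  P[5] = 50 + 9 = 59
  P[6] = 56 + 9 = 65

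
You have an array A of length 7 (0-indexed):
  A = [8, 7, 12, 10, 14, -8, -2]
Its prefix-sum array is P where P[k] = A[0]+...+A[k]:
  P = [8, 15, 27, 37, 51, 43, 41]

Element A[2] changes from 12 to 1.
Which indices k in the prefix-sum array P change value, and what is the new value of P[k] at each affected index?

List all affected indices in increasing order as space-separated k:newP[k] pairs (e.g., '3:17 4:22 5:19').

P[k] = A[0] + ... + A[k]
P[k] includes A[2] iff k >= 2
Affected indices: 2, 3, ..., 6; delta = -11
  P[2]: 27 + -11 = 16
  P[3]: 37 + -11 = 26
  P[4]: 51 + -11 = 40
  P[5]: 43 + -11 = 32
  P[6]: 41 + -11 = 30

Answer: 2:16 3:26 4:40 5:32 6:30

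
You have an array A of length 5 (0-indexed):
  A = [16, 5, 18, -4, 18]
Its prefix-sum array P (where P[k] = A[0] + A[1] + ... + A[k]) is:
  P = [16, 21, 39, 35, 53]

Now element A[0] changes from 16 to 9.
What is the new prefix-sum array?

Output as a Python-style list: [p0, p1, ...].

Change: A[0] 16 -> 9, delta = -7
P[k] for k < 0: unchanged (A[0] not included)
P[k] for k >= 0: shift by delta = -7
  P[0] = 16 + -7 = 9
  P[1] = 21 + -7 = 14
  P[2] = 39 + -7 = 32
  P[3] = 35 + -7 = 28
  P[4] = 53 + -7 = 46

Answer: [9, 14, 32, 28, 46]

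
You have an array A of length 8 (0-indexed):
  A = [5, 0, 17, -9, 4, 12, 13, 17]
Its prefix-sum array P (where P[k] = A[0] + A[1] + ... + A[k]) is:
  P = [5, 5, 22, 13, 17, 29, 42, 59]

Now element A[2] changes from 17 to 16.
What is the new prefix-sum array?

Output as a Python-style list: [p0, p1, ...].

Change: A[2] 17 -> 16, delta = -1
P[k] for k < 2: unchanged (A[2] not included)
P[k] for k >= 2: shift by delta = -1
  P[0] = 5 + 0 = 5
  P[1] = 5 + 0 = 5
  P[2] = 22 + -1 = 21
  P[3] = 13 + -1 = 12
  P[4] = 17 + -1 = 16
  P[5] = 29 + -1 = 28
  P[6] = 42 + -1 = 41
  P[7] = 59 + -1 = 58

Answer: [5, 5, 21, 12, 16, 28, 41, 58]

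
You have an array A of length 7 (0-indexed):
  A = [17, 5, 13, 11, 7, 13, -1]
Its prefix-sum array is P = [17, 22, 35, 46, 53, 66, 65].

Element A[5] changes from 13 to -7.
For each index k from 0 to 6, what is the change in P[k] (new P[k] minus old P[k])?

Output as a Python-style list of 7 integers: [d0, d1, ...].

Element change: A[5] 13 -> -7, delta = -20
For k < 5: P[k] unchanged, delta_P[k] = 0
For k >= 5: P[k] shifts by exactly -20
Delta array: [0, 0, 0, 0, 0, -20, -20]

Answer: [0, 0, 0, 0, 0, -20, -20]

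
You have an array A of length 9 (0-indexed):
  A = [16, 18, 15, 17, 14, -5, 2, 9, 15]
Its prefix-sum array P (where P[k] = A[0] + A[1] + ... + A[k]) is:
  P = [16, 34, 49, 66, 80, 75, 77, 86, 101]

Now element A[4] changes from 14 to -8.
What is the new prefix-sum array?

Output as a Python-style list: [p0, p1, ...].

Change: A[4] 14 -> -8, delta = -22
P[k] for k < 4: unchanged (A[4] not included)
P[k] for k >= 4: shift by delta = -22
  P[0] = 16 + 0 = 16
  P[1] = 34 + 0 = 34
  P[2] = 49 + 0 = 49
  P[3] = 66 + 0 = 66
  P[4] = 80 + -22 = 58
  P[5] = 75 + -22 = 53
  P[6] = 77 + -22 = 55
  P[7] = 86 + -22 = 64
  P[8] = 101 + -22 = 79

Answer: [16, 34, 49, 66, 58, 53, 55, 64, 79]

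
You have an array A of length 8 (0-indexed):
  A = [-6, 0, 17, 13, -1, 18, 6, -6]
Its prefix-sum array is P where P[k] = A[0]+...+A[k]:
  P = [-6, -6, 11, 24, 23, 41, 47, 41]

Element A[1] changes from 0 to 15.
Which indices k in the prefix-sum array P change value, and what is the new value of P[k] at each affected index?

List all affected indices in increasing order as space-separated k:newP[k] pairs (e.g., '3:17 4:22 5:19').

Answer: 1:9 2:26 3:39 4:38 5:56 6:62 7:56

Derivation:
P[k] = A[0] + ... + A[k]
P[k] includes A[1] iff k >= 1
Affected indices: 1, 2, ..., 7; delta = 15
  P[1]: -6 + 15 = 9
  P[2]: 11 + 15 = 26
  P[3]: 24 + 15 = 39
  P[4]: 23 + 15 = 38
  P[5]: 41 + 15 = 56
  P[6]: 47 + 15 = 62
  P[7]: 41 + 15 = 56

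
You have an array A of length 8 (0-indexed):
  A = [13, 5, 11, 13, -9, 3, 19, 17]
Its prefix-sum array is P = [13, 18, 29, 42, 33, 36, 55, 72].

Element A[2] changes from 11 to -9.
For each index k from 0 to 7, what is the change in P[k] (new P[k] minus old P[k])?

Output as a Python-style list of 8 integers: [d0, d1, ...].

Answer: [0, 0, -20, -20, -20, -20, -20, -20]

Derivation:
Element change: A[2] 11 -> -9, delta = -20
For k < 2: P[k] unchanged, delta_P[k] = 0
For k >= 2: P[k] shifts by exactly -20
Delta array: [0, 0, -20, -20, -20, -20, -20, -20]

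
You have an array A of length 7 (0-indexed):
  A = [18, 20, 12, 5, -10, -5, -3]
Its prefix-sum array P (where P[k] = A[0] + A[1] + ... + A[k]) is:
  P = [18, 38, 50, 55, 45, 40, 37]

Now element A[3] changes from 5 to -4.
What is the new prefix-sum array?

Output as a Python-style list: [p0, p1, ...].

Answer: [18, 38, 50, 46, 36, 31, 28]

Derivation:
Change: A[3] 5 -> -4, delta = -9
P[k] for k < 3: unchanged (A[3] not included)
P[k] for k >= 3: shift by delta = -9
  P[0] = 18 + 0 = 18
  P[1] = 38 + 0 = 38
  P[2] = 50 + 0 = 50
  P[3] = 55 + -9 = 46
  P[4] = 45 + -9 = 36
  P[5] = 40 + -9 = 31
  P[6] = 37 + -9 = 28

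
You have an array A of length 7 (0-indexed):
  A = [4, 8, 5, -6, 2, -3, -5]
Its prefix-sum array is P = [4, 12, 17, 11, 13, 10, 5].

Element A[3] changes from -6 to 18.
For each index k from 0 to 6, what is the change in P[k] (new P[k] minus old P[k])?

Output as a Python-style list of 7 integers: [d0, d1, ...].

Answer: [0, 0, 0, 24, 24, 24, 24]

Derivation:
Element change: A[3] -6 -> 18, delta = 24
For k < 3: P[k] unchanged, delta_P[k] = 0
For k >= 3: P[k] shifts by exactly 24
Delta array: [0, 0, 0, 24, 24, 24, 24]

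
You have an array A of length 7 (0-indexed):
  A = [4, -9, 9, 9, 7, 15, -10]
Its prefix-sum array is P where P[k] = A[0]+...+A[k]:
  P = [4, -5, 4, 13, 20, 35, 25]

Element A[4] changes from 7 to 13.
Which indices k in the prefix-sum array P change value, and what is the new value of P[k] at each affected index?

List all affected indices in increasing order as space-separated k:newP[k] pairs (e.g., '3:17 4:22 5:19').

Answer: 4:26 5:41 6:31

Derivation:
P[k] = A[0] + ... + A[k]
P[k] includes A[4] iff k >= 4
Affected indices: 4, 5, ..., 6; delta = 6
  P[4]: 20 + 6 = 26
  P[5]: 35 + 6 = 41
  P[6]: 25 + 6 = 31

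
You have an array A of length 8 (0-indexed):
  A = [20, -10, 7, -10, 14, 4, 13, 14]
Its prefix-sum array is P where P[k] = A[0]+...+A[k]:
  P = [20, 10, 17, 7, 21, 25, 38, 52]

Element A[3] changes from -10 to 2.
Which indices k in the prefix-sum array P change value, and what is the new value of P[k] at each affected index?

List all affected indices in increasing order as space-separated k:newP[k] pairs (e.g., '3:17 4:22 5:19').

P[k] = A[0] + ... + A[k]
P[k] includes A[3] iff k >= 3
Affected indices: 3, 4, ..., 7; delta = 12
  P[3]: 7 + 12 = 19
  P[4]: 21 + 12 = 33
  P[5]: 25 + 12 = 37
  P[6]: 38 + 12 = 50
  P[7]: 52 + 12 = 64

Answer: 3:19 4:33 5:37 6:50 7:64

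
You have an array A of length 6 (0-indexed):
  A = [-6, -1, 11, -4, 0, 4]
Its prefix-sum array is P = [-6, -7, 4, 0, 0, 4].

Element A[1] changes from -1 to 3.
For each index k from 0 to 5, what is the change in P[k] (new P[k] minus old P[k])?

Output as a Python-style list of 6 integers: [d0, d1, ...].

Answer: [0, 4, 4, 4, 4, 4]

Derivation:
Element change: A[1] -1 -> 3, delta = 4
For k < 1: P[k] unchanged, delta_P[k] = 0
For k >= 1: P[k] shifts by exactly 4
Delta array: [0, 4, 4, 4, 4, 4]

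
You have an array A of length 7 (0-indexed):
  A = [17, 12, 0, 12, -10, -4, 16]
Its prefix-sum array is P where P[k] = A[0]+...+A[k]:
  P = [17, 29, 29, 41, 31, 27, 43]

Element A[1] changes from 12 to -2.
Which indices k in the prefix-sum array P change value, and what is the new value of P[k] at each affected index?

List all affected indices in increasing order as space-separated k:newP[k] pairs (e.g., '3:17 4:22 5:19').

P[k] = A[0] + ... + A[k]
P[k] includes A[1] iff k >= 1
Affected indices: 1, 2, ..., 6; delta = -14
  P[1]: 29 + -14 = 15
  P[2]: 29 + -14 = 15
  P[3]: 41 + -14 = 27
  P[4]: 31 + -14 = 17
  P[5]: 27 + -14 = 13
  P[6]: 43 + -14 = 29

Answer: 1:15 2:15 3:27 4:17 5:13 6:29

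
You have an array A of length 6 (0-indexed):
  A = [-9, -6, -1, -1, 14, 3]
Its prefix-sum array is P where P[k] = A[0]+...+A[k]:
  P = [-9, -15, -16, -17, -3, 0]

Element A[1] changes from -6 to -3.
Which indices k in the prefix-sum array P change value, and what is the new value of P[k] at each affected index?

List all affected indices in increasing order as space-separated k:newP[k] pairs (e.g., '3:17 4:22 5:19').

Answer: 1:-12 2:-13 3:-14 4:0 5:3

Derivation:
P[k] = A[0] + ... + A[k]
P[k] includes A[1] iff k >= 1
Affected indices: 1, 2, ..., 5; delta = 3
  P[1]: -15 + 3 = -12
  P[2]: -16 + 3 = -13
  P[3]: -17 + 3 = -14
  P[4]: -3 + 3 = 0
  P[5]: 0 + 3 = 3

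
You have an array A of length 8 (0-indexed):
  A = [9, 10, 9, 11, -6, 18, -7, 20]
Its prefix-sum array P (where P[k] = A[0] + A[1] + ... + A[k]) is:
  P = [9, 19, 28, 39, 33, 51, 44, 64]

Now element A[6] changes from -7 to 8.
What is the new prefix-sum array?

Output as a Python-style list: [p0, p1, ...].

Answer: [9, 19, 28, 39, 33, 51, 59, 79]

Derivation:
Change: A[6] -7 -> 8, delta = 15
P[k] for k < 6: unchanged (A[6] not included)
P[k] for k >= 6: shift by delta = 15
  P[0] = 9 + 0 = 9
  P[1] = 19 + 0 = 19
  P[2] = 28 + 0 = 28
  P[3] = 39 + 0 = 39
  P[4] = 33 + 0 = 33
  P[5] = 51 + 0 = 51
  P[6] = 44 + 15 = 59
  P[7] = 64 + 15 = 79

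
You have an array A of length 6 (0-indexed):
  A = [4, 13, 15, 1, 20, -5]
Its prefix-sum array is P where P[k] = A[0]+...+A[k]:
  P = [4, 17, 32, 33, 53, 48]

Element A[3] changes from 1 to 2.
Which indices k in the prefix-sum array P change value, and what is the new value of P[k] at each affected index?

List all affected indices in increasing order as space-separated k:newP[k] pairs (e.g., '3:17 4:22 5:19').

P[k] = A[0] + ... + A[k]
P[k] includes A[3] iff k >= 3
Affected indices: 3, 4, ..., 5; delta = 1
  P[3]: 33 + 1 = 34
  P[4]: 53 + 1 = 54
  P[5]: 48 + 1 = 49

Answer: 3:34 4:54 5:49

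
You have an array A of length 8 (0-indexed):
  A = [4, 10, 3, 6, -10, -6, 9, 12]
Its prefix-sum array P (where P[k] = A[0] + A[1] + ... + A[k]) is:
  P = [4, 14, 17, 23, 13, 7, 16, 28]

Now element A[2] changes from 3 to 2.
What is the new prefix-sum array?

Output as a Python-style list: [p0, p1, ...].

Answer: [4, 14, 16, 22, 12, 6, 15, 27]

Derivation:
Change: A[2] 3 -> 2, delta = -1
P[k] for k < 2: unchanged (A[2] not included)
P[k] for k >= 2: shift by delta = -1
  P[0] = 4 + 0 = 4
  P[1] = 14 + 0 = 14
  P[2] = 17 + -1 = 16
  P[3] = 23 + -1 = 22
  P[4] = 13 + -1 = 12
  P[5] = 7 + -1 = 6
  P[6] = 16 + -1 = 15
  P[7] = 28 + -1 = 27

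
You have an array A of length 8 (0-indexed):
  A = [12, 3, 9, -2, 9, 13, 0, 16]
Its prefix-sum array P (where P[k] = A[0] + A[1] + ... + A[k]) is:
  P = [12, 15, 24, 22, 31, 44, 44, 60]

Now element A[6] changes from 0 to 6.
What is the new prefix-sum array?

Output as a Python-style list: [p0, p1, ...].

Change: A[6] 0 -> 6, delta = 6
P[k] for k < 6: unchanged (A[6] not included)
P[k] for k >= 6: shift by delta = 6
  P[0] = 12 + 0 = 12
  P[1] = 15 + 0 = 15
  P[2] = 24 + 0 = 24
  P[3] = 22 + 0 = 22
  P[4] = 31 + 0 = 31
  P[5] = 44 + 0 = 44
  P[6] = 44 + 6 = 50
  P[7] = 60 + 6 = 66

Answer: [12, 15, 24, 22, 31, 44, 50, 66]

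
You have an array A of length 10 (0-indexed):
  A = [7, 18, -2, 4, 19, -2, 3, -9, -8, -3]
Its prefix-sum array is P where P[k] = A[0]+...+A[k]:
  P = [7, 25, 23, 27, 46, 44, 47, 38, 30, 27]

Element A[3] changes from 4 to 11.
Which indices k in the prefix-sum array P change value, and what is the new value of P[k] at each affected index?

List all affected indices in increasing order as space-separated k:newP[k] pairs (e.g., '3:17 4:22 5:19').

Answer: 3:34 4:53 5:51 6:54 7:45 8:37 9:34

Derivation:
P[k] = A[0] + ... + A[k]
P[k] includes A[3] iff k >= 3
Affected indices: 3, 4, ..., 9; delta = 7
  P[3]: 27 + 7 = 34
  P[4]: 46 + 7 = 53
  P[5]: 44 + 7 = 51
  P[6]: 47 + 7 = 54
  P[7]: 38 + 7 = 45
  P[8]: 30 + 7 = 37
  P[9]: 27 + 7 = 34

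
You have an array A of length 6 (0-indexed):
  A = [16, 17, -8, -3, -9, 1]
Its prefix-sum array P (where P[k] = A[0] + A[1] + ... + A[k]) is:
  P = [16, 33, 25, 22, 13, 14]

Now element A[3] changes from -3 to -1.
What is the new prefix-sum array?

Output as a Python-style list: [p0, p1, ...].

Change: A[3] -3 -> -1, delta = 2
P[k] for k < 3: unchanged (A[3] not included)
P[k] for k >= 3: shift by delta = 2
  P[0] = 16 + 0 = 16
  P[1] = 33 + 0 = 33
  P[2] = 25 + 0 = 25
  P[3] = 22 + 2 = 24
  P[4] = 13 + 2 = 15
  P[5] = 14 + 2 = 16

Answer: [16, 33, 25, 24, 15, 16]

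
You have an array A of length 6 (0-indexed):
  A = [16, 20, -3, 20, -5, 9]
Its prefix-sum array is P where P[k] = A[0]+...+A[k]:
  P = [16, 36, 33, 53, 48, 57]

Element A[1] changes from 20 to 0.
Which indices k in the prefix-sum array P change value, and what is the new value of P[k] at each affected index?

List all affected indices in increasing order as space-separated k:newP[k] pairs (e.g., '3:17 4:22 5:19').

P[k] = A[0] + ... + A[k]
P[k] includes A[1] iff k >= 1
Affected indices: 1, 2, ..., 5; delta = -20
  P[1]: 36 + -20 = 16
  P[2]: 33 + -20 = 13
  P[3]: 53 + -20 = 33
  P[4]: 48 + -20 = 28
  P[5]: 57 + -20 = 37

Answer: 1:16 2:13 3:33 4:28 5:37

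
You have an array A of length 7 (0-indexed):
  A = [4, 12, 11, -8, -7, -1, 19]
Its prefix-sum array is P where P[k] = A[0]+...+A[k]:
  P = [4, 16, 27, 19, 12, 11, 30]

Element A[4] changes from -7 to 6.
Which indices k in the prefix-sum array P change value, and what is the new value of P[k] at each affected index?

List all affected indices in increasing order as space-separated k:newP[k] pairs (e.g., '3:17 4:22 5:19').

P[k] = A[0] + ... + A[k]
P[k] includes A[4] iff k >= 4
Affected indices: 4, 5, ..., 6; delta = 13
  P[4]: 12 + 13 = 25
  P[5]: 11 + 13 = 24
  P[6]: 30 + 13 = 43

Answer: 4:25 5:24 6:43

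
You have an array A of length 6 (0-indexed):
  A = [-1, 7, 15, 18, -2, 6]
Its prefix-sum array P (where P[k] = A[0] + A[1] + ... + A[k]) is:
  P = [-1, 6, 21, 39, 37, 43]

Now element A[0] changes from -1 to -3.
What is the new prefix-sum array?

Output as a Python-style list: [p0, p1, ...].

Answer: [-3, 4, 19, 37, 35, 41]

Derivation:
Change: A[0] -1 -> -3, delta = -2
P[k] for k < 0: unchanged (A[0] not included)
P[k] for k >= 0: shift by delta = -2
  P[0] = -1 + -2 = -3
  P[1] = 6 + -2 = 4
  P[2] = 21 + -2 = 19
  P[3] = 39 + -2 = 37
  P[4] = 37 + -2 = 35
  P[5] = 43 + -2 = 41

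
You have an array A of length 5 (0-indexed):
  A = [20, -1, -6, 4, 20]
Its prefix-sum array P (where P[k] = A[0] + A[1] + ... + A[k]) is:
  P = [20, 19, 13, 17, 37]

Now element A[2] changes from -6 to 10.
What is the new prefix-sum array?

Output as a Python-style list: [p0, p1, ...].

Answer: [20, 19, 29, 33, 53]

Derivation:
Change: A[2] -6 -> 10, delta = 16
P[k] for k < 2: unchanged (A[2] not included)
P[k] for k >= 2: shift by delta = 16
  P[0] = 20 + 0 = 20
  P[1] = 19 + 0 = 19
  P[2] = 13 + 16 = 29
  P[3] = 17 + 16 = 33
  P[4] = 37 + 16 = 53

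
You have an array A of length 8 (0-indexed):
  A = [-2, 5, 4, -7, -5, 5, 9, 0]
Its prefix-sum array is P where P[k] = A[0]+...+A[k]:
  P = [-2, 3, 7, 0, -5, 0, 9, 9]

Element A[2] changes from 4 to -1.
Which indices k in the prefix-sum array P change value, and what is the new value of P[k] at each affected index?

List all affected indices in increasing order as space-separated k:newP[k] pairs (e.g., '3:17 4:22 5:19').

Answer: 2:2 3:-5 4:-10 5:-5 6:4 7:4

Derivation:
P[k] = A[0] + ... + A[k]
P[k] includes A[2] iff k >= 2
Affected indices: 2, 3, ..., 7; delta = -5
  P[2]: 7 + -5 = 2
  P[3]: 0 + -5 = -5
  P[4]: -5 + -5 = -10
  P[5]: 0 + -5 = -5
  P[6]: 9 + -5 = 4
  P[7]: 9 + -5 = 4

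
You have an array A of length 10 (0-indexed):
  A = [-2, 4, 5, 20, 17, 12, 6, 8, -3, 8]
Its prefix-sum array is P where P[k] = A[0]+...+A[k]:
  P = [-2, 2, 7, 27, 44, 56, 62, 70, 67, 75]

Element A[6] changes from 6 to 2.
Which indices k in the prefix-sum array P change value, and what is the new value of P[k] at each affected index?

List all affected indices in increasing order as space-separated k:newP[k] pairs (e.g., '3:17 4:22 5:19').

P[k] = A[0] + ... + A[k]
P[k] includes A[6] iff k >= 6
Affected indices: 6, 7, ..., 9; delta = -4
  P[6]: 62 + -4 = 58
  P[7]: 70 + -4 = 66
  P[8]: 67 + -4 = 63
  P[9]: 75 + -4 = 71

Answer: 6:58 7:66 8:63 9:71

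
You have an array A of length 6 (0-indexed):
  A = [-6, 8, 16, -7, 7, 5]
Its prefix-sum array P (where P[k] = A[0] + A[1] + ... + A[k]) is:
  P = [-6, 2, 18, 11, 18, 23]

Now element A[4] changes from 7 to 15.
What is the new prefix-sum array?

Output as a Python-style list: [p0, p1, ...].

Change: A[4] 7 -> 15, delta = 8
P[k] for k < 4: unchanged (A[4] not included)
P[k] for k >= 4: shift by delta = 8
  P[0] = -6 + 0 = -6
  P[1] = 2 + 0 = 2
  P[2] = 18 + 0 = 18
  P[3] = 11 + 0 = 11
  P[4] = 18 + 8 = 26
  P[5] = 23 + 8 = 31

Answer: [-6, 2, 18, 11, 26, 31]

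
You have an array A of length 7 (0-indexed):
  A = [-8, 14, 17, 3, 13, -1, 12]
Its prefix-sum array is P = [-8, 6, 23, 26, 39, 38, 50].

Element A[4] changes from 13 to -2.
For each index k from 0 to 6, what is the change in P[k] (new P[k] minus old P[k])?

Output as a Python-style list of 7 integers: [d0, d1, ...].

Answer: [0, 0, 0, 0, -15, -15, -15]

Derivation:
Element change: A[4] 13 -> -2, delta = -15
For k < 4: P[k] unchanged, delta_P[k] = 0
For k >= 4: P[k] shifts by exactly -15
Delta array: [0, 0, 0, 0, -15, -15, -15]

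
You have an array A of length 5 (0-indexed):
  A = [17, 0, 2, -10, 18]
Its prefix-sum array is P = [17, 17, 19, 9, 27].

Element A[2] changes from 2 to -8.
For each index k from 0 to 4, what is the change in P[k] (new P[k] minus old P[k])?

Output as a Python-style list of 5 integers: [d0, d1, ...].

Element change: A[2] 2 -> -8, delta = -10
For k < 2: P[k] unchanged, delta_P[k] = 0
For k >= 2: P[k] shifts by exactly -10
Delta array: [0, 0, -10, -10, -10]

Answer: [0, 0, -10, -10, -10]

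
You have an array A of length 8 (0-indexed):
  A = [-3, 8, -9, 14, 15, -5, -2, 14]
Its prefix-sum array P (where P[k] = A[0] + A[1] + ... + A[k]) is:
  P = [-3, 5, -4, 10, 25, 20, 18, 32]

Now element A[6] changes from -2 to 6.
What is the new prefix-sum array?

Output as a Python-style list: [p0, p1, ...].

Answer: [-3, 5, -4, 10, 25, 20, 26, 40]

Derivation:
Change: A[6] -2 -> 6, delta = 8
P[k] for k < 6: unchanged (A[6] not included)
P[k] for k >= 6: shift by delta = 8
  P[0] = -3 + 0 = -3
  P[1] = 5 + 0 = 5
  P[2] = -4 + 0 = -4
  P[3] = 10 + 0 = 10
  P[4] = 25 + 0 = 25
  P[5] = 20 + 0 = 20
  P[6] = 18 + 8 = 26
  P[7] = 32 + 8 = 40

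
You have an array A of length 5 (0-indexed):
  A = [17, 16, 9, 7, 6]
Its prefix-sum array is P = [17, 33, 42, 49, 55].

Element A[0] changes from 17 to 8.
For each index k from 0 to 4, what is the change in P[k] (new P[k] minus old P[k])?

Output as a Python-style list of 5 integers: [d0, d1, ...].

Element change: A[0] 17 -> 8, delta = -9
For k < 0: P[k] unchanged, delta_P[k] = 0
For k >= 0: P[k] shifts by exactly -9
Delta array: [-9, -9, -9, -9, -9]

Answer: [-9, -9, -9, -9, -9]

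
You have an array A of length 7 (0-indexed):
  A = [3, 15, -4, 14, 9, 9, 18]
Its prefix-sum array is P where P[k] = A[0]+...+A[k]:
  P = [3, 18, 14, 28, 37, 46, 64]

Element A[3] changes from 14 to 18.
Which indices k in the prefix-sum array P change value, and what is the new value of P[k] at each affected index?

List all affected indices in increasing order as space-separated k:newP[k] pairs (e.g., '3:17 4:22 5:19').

Answer: 3:32 4:41 5:50 6:68

Derivation:
P[k] = A[0] + ... + A[k]
P[k] includes A[3] iff k >= 3
Affected indices: 3, 4, ..., 6; delta = 4
  P[3]: 28 + 4 = 32
  P[4]: 37 + 4 = 41
  P[5]: 46 + 4 = 50
  P[6]: 64 + 4 = 68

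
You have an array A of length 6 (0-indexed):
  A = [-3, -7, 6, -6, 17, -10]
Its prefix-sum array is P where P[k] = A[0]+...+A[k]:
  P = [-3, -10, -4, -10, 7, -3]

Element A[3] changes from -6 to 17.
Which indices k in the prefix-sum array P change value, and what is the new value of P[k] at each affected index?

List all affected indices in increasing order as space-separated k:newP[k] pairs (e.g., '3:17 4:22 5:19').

Answer: 3:13 4:30 5:20

Derivation:
P[k] = A[0] + ... + A[k]
P[k] includes A[3] iff k >= 3
Affected indices: 3, 4, ..., 5; delta = 23
  P[3]: -10 + 23 = 13
  P[4]: 7 + 23 = 30
  P[5]: -3 + 23 = 20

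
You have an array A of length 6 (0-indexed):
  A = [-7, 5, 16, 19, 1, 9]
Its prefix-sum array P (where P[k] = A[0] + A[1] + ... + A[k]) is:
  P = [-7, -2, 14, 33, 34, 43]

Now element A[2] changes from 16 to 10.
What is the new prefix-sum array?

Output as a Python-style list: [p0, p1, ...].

Answer: [-7, -2, 8, 27, 28, 37]

Derivation:
Change: A[2] 16 -> 10, delta = -6
P[k] for k < 2: unchanged (A[2] not included)
P[k] for k >= 2: shift by delta = -6
  P[0] = -7 + 0 = -7
  P[1] = -2 + 0 = -2
  P[2] = 14 + -6 = 8
  P[3] = 33 + -6 = 27
  P[4] = 34 + -6 = 28
  P[5] = 43 + -6 = 37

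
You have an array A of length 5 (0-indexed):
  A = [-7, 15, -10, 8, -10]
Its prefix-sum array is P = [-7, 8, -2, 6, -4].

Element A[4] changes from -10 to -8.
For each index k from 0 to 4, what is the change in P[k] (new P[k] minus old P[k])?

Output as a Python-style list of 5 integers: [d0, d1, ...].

Element change: A[4] -10 -> -8, delta = 2
For k < 4: P[k] unchanged, delta_P[k] = 0
For k >= 4: P[k] shifts by exactly 2
Delta array: [0, 0, 0, 0, 2]

Answer: [0, 0, 0, 0, 2]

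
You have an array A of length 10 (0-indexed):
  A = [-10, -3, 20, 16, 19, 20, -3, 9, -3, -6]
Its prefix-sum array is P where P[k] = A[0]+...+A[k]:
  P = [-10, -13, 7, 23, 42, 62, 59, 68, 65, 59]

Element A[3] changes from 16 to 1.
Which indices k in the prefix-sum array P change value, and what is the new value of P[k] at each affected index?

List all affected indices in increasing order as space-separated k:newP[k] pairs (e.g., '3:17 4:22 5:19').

P[k] = A[0] + ... + A[k]
P[k] includes A[3] iff k >= 3
Affected indices: 3, 4, ..., 9; delta = -15
  P[3]: 23 + -15 = 8
  P[4]: 42 + -15 = 27
  P[5]: 62 + -15 = 47
  P[6]: 59 + -15 = 44
  P[7]: 68 + -15 = 53
  P[8]: 65 + -15 = 50
  P[9]: 59 + -15 = 44

Answer: 3:8 4:27 5:47 6:44 7:53 8:50 9:44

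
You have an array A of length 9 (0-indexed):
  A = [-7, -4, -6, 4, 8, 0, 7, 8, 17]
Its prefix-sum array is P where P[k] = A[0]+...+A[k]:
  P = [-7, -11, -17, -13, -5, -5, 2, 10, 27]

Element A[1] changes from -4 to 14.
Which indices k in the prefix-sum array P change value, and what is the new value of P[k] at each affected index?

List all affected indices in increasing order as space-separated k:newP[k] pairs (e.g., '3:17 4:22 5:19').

P[k] = A[0] + ... + A[k]
P[k] includes A[1] iff k >= 1
Affected indices: 1, 2, ..., 8; delta = 18
  P[1]: -11 + 18 = 7
  P[2]: -17 + 18 = 1
  P[3]: -13 + 18 = 5
  P[4]: -5 + 18 = 13
  P[5]: -5 + 18 = 13
  P[6]: 2 + 18 = 20
  P[7]: 10 + 18 = 28
  P[8]: 27 + 18 = 45

Answer: 1:7 2:1 3:5 4:13 5:13 6:20 7:28 8:45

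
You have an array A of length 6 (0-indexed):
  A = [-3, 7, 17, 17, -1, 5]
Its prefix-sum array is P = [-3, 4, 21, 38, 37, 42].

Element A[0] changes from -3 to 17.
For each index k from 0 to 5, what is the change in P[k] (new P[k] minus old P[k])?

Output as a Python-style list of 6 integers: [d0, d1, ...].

Answer: [20, 20, 20, 20, 20, 20]

Derivation:
Element change: A[0] -3 -> 17, delta = 20
For k < 0: P[k] unchanged, delta_P[k] = 0
For k >= 0: P[k] shifts by exactly 20
Delta array: [20, 20, 20, 20, 20, 20]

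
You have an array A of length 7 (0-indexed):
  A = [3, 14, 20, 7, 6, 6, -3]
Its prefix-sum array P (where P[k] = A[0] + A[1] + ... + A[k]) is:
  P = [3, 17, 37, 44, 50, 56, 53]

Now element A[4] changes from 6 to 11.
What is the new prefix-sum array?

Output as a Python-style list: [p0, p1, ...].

Change: A[4] 6 -> 11, delta = 5
P[k] for k < 4: unchanged (A[4] not included)
P[k] for k >= 4: shift by delta = 5
  P[0] = 3 + 0 = 3
  P[1] = 17 + 0 = 17
  P[2] = 37 + 0 = 37
  P[3] = 44 + 0 = 44
  P[4] = 50 + 5 = 55
  P[5] = 56 + 5 = 61
  P[6] = 53 + 5 = 58

Answer: [3, 17, 37, 44, 55, 61, 58]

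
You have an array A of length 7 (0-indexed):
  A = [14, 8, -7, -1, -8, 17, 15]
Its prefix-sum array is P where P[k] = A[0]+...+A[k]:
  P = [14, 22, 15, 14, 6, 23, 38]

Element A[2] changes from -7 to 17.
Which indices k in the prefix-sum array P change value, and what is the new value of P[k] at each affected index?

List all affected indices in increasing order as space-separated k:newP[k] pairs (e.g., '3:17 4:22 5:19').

Answer: 2:39 3:38 4:30 5:47 6:62

Derivation:
P[k] = A[0] + ... + A[k]
P[k] includes A[2] iff k >= 2
Affected indices: 2, 3, ..., 6; delta = 24
  P[2]: 15 + 24 = 39
  P[3]: 14 + 24 = 38
  P[4]: 6 + 24 = 30
  P[5]: 23 + 24 = 47
  P[6]: 38 + 24 = 62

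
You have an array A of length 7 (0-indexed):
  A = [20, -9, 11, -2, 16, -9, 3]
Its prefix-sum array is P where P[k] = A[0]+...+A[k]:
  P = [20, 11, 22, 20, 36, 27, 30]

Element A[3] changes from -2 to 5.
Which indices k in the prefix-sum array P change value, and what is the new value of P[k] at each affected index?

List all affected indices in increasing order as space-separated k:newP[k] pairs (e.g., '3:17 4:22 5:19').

P[k] = A[0] + ... + A[k]
P[k] includes A[3] iff k >= 3
Affected indices: 3, 4, ..., 6; delta = 7
  P[3]: 20 + 7 = 27
  P[4]: 36 + 7 = 43
  P[5]: 27 + 7 = 34
  P[6]: 30 + 7 = 37

Answer: 3:27 4:43 5:34 6:37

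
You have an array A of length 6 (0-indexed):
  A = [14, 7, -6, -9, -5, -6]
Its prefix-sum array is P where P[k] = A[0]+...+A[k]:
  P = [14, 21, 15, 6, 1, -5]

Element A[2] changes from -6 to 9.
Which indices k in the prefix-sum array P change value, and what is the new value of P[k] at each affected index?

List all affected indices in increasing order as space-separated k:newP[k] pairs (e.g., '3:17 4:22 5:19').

Answer: 2:30 3:21 4:16 5:10

Derivation:
P[k] = A[0] + ... + A[k]
P[k] includes A[2] iff k >= 2
Affected indices: 2, 3, ..., 5; delta = 15
  P[2]: 15 + 15 = 30
  P[3]: 6 + 15 = 21
  P[4]: 1 + 15 = 16
  P[5]: -5 + 15 = 10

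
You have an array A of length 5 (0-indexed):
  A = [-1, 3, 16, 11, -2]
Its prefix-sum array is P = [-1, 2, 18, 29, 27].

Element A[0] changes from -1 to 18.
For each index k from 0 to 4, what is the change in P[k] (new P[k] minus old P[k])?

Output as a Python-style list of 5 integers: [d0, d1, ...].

Answer: [19, 19, 19, 19, 19]

Derivation:
Element change: A[0] -1 -> 18, delta = 19
For k < 0: P[k] unchanged, delta_P[k] = 0
For k >= 0: P[k] shifts by exactly 19
Delta array: [19, 19, 19, 19, 19]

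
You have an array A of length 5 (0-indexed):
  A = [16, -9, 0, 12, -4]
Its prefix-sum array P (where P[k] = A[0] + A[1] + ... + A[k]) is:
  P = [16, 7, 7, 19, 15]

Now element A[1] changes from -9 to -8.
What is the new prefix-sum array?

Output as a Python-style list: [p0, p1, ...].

Change: A[1] -9 -> -8, delta = 1
P[k] for k < 1: unchanged (A[1] not included)
P[k] for k >= 1: shift by delta = 1
  P[0] = 16 + 0 = 16
  P[1] = 7 + 1 = 8
  P[2] = 7 + 1 = 8
  P[3] = 19 + 1 = 20
  P[4] = 15 + 1 = 16

Answer: [16, 8, 8, 20, 16]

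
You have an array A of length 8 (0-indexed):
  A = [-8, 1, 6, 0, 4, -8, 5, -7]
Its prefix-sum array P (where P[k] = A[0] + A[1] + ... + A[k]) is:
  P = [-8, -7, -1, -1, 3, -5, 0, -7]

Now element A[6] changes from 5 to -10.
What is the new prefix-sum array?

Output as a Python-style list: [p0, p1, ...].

Answer: [-8, -7, -1, -1, 3, -5, -15, -22]

Derivation:
Change: A[6] 5 -> -10, delta = -15
P[k] for k < 6: unchanged (A[6] not included)
P[k] for k >= 6: shift by delta = -15
  P[0] = -8 + 0 = -8
  P[1] = -7 + 0 = -7
  P[2] = -1 + 0 = -1
  P[3] = -1 + 0 = -1
  P[4] = 3 + 0 = 3
  P[5] = -5 + 0 = -5
  P[6] = 0 + -15 = -15
  P[7] = -7 + -15 = -22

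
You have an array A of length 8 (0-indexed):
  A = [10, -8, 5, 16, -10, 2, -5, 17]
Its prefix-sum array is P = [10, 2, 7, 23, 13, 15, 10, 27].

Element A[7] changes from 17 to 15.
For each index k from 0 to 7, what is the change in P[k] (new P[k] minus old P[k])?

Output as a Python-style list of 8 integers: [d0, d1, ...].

Element change: A[7] 17 -> 15, delta = -2
For k < 7: P[k] unchanged, delta_P[k] = 0
For k >= 7: P[k] shifts by exactly -2
Delta array: [0, 0, 0, 0, 0, 0, 0, -2]

Answer: [0, 0, 0, 0, 0, 0, 0, -2]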